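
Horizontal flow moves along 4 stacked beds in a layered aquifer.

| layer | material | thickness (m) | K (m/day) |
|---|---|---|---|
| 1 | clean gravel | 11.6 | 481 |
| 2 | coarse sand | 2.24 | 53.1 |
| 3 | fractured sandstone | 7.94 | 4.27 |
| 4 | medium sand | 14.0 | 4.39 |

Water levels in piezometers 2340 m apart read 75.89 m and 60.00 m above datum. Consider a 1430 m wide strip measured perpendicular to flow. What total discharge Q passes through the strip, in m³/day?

56300

Flow is parallel to layering, so each bed carries its own Darcy discharge and the transmissivities add.
Σ(K_i·b_i) = 481×11.6 + 53.1×2.24 + 4.27×7.94 + 4.39×14.0 = 5794 m²/day.
Hydraulic gradient i = (75.89 − 60.00) / 2340 = 15.89 / 2340 = 0.006791.
Q = Σ(K_i·b_i) · W · i = 5794 × 1430 × 0.006791 = 56262 m³/day.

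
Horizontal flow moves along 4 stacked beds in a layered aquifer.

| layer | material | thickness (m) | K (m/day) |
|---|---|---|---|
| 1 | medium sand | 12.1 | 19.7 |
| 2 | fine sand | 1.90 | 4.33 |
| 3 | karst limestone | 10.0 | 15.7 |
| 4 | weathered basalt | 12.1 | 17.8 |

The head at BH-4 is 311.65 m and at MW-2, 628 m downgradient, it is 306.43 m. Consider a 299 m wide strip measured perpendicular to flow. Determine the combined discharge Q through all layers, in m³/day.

Flow is parallel to layering, so each bed carries its own Darcy discharge and the transmissivities add.
Σ(K_i·b_i) = 19.7×12.1 + 4.33×1.90 + 15.7×10.0 + 17.8×12.1 = 619.0 m²/day.
Hydraulic gradient i = (311.65 − 306.43) / 628 = 5.22 / 628 = 0.008312.
Q = Σ(K_i·b_i) · W · i = 619.0 × 299 × 0.008312 = 1538 m³/day.

1540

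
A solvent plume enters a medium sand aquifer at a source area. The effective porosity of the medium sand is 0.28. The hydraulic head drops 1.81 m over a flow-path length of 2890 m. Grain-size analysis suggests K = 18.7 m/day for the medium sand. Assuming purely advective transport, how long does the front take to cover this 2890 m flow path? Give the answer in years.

189

Hydraulic gradient i = Δh / L = 1.81 / 2890 = 0.0006263.
Darcy flux q = K · i = 18.70 × 0.0006263 = 0.01171 m/day.
Seepage velocity v = q / n_e = 0.01171 / 0.28 = 0.04183 m/day.
Travel time t = L / v = 2890 / 0.04183 = 69093 days = 189.2 years.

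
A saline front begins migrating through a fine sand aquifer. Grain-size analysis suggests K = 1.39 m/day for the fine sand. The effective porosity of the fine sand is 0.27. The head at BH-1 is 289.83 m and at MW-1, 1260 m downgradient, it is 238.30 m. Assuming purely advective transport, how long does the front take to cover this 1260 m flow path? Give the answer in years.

16.4

Hydraulic gradient i = (289.83 − 238.30) / 1260 = 51.53 / 1260 = 0.04090.
Darcy flux q = K · i = 1.390 × 0.04090 = 0.05685 m/day.
Seepage velocity v = q / n_e = 0.05685 / 0.27 = 0.2105 m/day.
Travel time t = L / v = 1260 / 0.2105 = 5985 days = 16.38 years.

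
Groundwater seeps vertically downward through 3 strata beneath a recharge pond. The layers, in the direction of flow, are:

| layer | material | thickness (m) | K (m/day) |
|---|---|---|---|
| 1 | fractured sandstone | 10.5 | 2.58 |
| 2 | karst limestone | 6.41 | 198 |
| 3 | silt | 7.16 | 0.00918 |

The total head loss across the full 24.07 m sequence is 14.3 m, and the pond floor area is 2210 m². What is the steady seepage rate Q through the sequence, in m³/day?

Flow is perpendicular to layering, so the layers act in series and the equivalent K is the thickness-weighted harmonic mean.
Total thickness L = 10.5 + 6.41 + 7.16 = 24.07 m.
Σ(b_i/K_i) = 10.5/2.58 + 6.41/198 + 7.16/0.00918 = 784.1 d.
K_eq = L / Σ(b_i/K_i) = 24.07 / 784.1 = 0.03070 m/day.
Q = K_eq · A · (Δh/L) = 0.03070 × 2210 × (14.3/24.07) = 40.31 m³/day.

40.3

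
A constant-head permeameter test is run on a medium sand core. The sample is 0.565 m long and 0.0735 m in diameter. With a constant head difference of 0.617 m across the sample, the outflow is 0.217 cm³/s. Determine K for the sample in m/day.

4.05

Cross-sectional area A = π·(d/2)² = π × (0.0735/2)² = 0.004243 m².
Convert discharge: 0.217 cm³/s = 2.170e-07 m³/s.
Darcy's law rearranged: K = Q·L / (A·Δh) = 2.170e-07 × 0.565 / (0.004243 × 0.617) = 4.683e-05 m/s = 4.046 m/day.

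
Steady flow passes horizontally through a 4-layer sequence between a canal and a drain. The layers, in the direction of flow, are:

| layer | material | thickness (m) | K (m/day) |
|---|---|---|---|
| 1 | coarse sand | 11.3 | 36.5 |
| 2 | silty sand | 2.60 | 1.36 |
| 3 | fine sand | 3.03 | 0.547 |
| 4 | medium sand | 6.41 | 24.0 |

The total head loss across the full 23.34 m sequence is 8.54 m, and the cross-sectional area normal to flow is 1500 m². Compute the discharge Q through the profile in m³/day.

1600

Flow is perpendicular to layering, so the layers act in series and the equivalent K is the thickness-weighted harmonic mean.
Total thickness L = 11.3 + 2.60 + 3.03 + 6.41 = 23.34 m.
Σ(b_i/K_i) = 11.3/36.5 + 2.60/1.36 + 3.03/0.547 + 6.41/24.0 = 8.028 d.
K_eq = L / Σ(b_i/K_i) = 23.34 / 8.028 = 2.907 m/day.
Q = K_eq · A · (Δh/L) = 2.907 × 1500 × (8.54/23.34) = 1596 m³/day.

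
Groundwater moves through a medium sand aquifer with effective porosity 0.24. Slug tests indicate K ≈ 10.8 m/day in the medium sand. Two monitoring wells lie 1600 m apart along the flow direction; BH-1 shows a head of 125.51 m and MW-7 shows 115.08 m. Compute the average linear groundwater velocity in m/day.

Hydraulic gradient i = (125.51 − 115.08) / 1600 = 10.43 / 1600 = 0.006519.
Darcy flux q = K · i = 10.80 × 0.006519 = 0.07040 m/day.
Seepage velocity v = q / n_e = 0.07040 / 0.24 = 0.2933 m/day.

0.293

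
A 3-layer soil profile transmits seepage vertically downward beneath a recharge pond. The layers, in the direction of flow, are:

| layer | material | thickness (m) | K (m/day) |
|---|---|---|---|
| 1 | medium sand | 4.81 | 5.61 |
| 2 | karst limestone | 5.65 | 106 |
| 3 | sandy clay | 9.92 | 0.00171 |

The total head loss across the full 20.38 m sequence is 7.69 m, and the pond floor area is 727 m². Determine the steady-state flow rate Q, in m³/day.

0.964

Flow is perpendicular to layering, so the layers act in series and the equivalent K is the thickness-weighted harmonic mean.
Total thickness L = 4.81 + 5.65 + 9.92 = 20.38 m.
Σ(b_i/K_i) = 4.81/5.61 + 5.65/106 + 9.92/0.00171 = 5802 d.
K_eq = L / Σ(b_i/K_i) = 20.38 / 5802 = 0.003513 m/day.
Q = K_eq · A · (Δh/L) = 0.003513 × 727 × (7.69/20.38) = 0.9636 m³/day.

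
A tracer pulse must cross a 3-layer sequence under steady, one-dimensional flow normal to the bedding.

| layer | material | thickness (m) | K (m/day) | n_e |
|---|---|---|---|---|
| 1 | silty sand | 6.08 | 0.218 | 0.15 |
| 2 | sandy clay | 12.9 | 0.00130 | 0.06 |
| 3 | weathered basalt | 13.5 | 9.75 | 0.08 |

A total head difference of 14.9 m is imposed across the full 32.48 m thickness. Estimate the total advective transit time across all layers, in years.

5.06

With flow normal to the layers, continuity requires the same specific discharge q through every layer.
Σ(b_i/K_i) = 6.08/0.218 + 12.9/0.00130 + 13.5/9.75 = 9952 d.
q = Δh / Σ(b_i/K_i) = 14.9 / 9952 = 0.001497 m/day.
In each layer the seepage velocity is v_i = q/n_i, so the layer transit time is t_i = b_i·n_i / q:
  layer 1 (silty sand): t_1 = 6.08 × 0.15 / 0.001497 = 609.2 d
  layer 2 (sandy clay): t_2 = 12.9 × 0.06 / 0.001497 = 517.0 d
  layer 3 (weathered basalt): t_3 = 13.5 × 0.08 / 0.001497 = 721.4 d
Total t = Σ t_i = 1848 days = 5.058 years.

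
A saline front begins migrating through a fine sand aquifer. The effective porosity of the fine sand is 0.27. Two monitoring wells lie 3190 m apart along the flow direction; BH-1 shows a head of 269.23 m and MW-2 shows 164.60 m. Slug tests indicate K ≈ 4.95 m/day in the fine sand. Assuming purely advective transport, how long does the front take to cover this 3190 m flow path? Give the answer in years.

Hydraulic gradient i = (269.23 − 164.60) / 3190 = 104.63 / 3190 = 0.03280.
Darcy flux q = K · i = 4.950 × 0.03280 = 0.1624 m/day.
Seepage velocity v = q / n_e = 0.1624 / 0.27 = 0.6013 m/day.
Travel time t = L / v = 3190 / 0.6013 = 5305 days = 14.52 years.

14.5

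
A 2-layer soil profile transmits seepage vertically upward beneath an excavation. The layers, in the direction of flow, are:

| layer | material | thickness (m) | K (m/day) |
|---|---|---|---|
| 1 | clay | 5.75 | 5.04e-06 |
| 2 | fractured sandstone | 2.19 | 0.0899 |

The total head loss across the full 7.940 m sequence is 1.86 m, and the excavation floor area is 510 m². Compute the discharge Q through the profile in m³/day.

0.000831

Flow is perpendicular to layering, so the layers act in series and the equivalent K is the thickness-weighted harmonic mean.
Total thickness L = 5.75 + 2.19 = 7.940 m.
Σ(b_i/K_i) = 5.75/5.04e-06 + 2.19/0.0899 = 1.141e+06 d.
K_eq = L / Σ(b_i/K_i) = 7.940 / 1.141e+06 = 6.959e-06 m/day.
Q = K_eq · A · (Δh/L) = 6.959e-06 × 510 × (1.86/7.940) = 0.0008315 m³/day.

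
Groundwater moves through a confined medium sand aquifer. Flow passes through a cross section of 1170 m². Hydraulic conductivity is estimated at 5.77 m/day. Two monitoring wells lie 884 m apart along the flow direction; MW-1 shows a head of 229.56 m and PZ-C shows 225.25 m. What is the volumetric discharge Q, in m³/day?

32.9

Hydraulic gradient i = (229.56 − 225.25) / 884 = 4.31 / 884 = 0.004876.
Darcy's law: Q = K · A · i = 5.770 × 1170 × 0.004876 = 32.91 m³/day.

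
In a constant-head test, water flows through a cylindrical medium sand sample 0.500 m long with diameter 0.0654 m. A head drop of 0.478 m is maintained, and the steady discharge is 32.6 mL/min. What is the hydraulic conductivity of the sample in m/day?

Cross-sectional area A = π·(d/2)² = π × (0.0654/2)² = 0.003359 m².
Convert discharge: 32.6 mL/min = 5.433e-07 m³/s.
Darcy's law rearranged: K = Q·L / (A·Δh) = 5.433e-07 × 0.500 / (0.003359 × 0.478) = 0.0001692 m/s = 14.62 m/day.

14.6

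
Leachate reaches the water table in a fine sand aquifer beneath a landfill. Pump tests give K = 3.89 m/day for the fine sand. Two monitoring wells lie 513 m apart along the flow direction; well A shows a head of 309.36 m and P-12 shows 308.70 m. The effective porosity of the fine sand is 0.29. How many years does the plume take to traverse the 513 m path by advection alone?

Hydraulic gradient i = (309.36 − 308.70) / 513 = 0.66 / 513 = 0.001287.
Darcy flux q = K · i = 3.890 × 0.001287 = 0.005005 m/day.
Seepage velocity v = q / n_e = 0.005005 / 0.29 = 0.01726 m/day.
Travel time t = L / v = 513 / 0.01726 = 29726 days = 81.39 years.

81.4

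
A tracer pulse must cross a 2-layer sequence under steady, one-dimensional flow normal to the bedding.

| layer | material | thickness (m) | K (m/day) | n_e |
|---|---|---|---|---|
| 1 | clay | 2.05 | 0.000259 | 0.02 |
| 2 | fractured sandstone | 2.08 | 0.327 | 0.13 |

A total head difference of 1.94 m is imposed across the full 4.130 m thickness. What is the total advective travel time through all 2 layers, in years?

With flow normal to the layers, continuity requires the same specific discharge q through every layer.
Σ(b_i/K_i) = 2.05/0.000259 + 2.08/0.327 = 7921 d.
q = Δh / Σ(b_i/K_i) = 1.94 / 7921 = 0.0002449 m/day.
In each layer the seepage velocity is v_i = q/n_i, so the layer transit time is t_i = b_i·n_i / q:
  layer 1 (clay): t_1 = 2.05 × 0.02 / 0.0002449 = 167.4 d
  layer 2 (fractured sandstone): t_2 = 2.08 × 0.13 / 0.0002449 = 1104 d
Total t = Σ t_i = 1272 days = 3.481 years.

3.48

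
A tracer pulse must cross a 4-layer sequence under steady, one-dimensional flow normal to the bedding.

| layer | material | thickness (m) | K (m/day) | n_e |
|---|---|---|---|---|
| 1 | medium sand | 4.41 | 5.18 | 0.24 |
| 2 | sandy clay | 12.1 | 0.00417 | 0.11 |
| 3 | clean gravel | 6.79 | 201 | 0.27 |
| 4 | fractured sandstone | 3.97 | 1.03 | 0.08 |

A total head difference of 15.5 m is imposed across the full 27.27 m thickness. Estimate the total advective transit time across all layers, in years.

2.33

With flow normal to the layers, continuity requires the same specific discharge q through every layer.
Σ(b_i/K_i) = 4.41/5.18 + 12.1/0.00417 + 6.79/201 + 3.97/1.03 = 2906 d.
q = Δh / Σ(b_i/K_i) = 15.5 / 2906 = 0.005333 m/day.
In each layer the seepage velocity is v_i = q/n_i, so the layer transit time is t_i = b_i·n_i / q:
  layer 1 (medium sand): t_1 = 4.41 × 0.24 / 0.005333 = 198.5 d
  layer 2 (sandy clay): t_2 = 12.1 × 0.11 / 0.005333 = 249.6 d
  layer 3 (clean gravel): t_3 = 6.79 × 0.27 / 0.005333 = 343.8 d
  layer 4 (fractured sandstone): t_4 = 3.97 × 0.08 / 0.005333 = 59.55 d
Total t = Σ t_i = 851.4 days = 2.331 years.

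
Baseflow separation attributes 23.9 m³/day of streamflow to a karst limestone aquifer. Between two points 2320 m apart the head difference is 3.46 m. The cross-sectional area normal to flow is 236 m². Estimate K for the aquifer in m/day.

Hydraulic gradient i = Δh / L = 3.46 / 2320 = 0.001491.
From Q = K·A·i, K = Q / (A·i) = 23.9 / (236.0 × 0.001491) = 67.90 m/day.

67.9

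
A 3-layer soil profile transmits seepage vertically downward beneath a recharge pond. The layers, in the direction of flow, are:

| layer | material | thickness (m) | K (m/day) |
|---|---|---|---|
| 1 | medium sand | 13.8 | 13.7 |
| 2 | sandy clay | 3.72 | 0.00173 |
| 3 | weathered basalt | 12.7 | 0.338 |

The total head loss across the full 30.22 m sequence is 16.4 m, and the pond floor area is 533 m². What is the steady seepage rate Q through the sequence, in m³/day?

Flow is perpendicular to layering, so the layers act in series and the equivalent K is the thickness-weighted harmonic mean.
Total thickness L = 13.8 + 3.72 + 12.7 = 30.22 m.
Σ(b_i/K_i) = 13.8/13.7 + 3.72/0.00173 + 12.7/0.338 = 2189 d.
K_eq = L / Σ(b_i/K_i) = 30.22 / 2189 = 0.01381 m/day.
Q = K_eq · A · (Δh/L) = 0.01381 × 533 × (16.4/30.22) = 3.993 m³/day.

3.99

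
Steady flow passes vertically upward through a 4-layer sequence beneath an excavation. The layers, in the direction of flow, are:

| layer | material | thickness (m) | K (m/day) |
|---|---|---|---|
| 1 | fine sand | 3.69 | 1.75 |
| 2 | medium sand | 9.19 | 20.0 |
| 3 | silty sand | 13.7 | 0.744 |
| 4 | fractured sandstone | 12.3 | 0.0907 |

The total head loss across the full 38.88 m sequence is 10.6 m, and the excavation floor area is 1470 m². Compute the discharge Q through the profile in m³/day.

99.5

Flow is perpendicular to layering, so the layers act in series and the equivalent K is the thickness-weighted harmonic mean.
Total thickness L = 3.69 + 9.19 + 13.7 + 12.3 = 38.88 m.
Σ(b_i/K_i) = 3.69/1.75 + 9.19/20.0 + 13.7/0.744 + 12.3/0.0907 = 156.6 d.
K_eq = L / Σ(b_i/K_i) = 38.88 / 156.6 = 0.2483 m/day.
Q = K_eq · A · (Δh/L) = 0.2483 × 1470 × (10.6/38.88) = 99.51 m³/day.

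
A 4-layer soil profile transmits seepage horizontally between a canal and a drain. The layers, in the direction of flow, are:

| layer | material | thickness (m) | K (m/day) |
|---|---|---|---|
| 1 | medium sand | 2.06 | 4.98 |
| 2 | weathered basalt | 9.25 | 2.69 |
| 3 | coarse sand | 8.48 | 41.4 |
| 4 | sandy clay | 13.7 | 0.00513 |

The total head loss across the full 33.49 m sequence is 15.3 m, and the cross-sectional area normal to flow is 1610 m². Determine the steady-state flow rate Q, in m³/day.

9.21

Flow is perpendicular to layering, so the layers act in series and the equivalent K is the thickness-weighted harmonic mean.
Total thickness L = 2.06 + 9.25 + 8.48 + 13.7 = 33.49 m.
Σ(b_i/K_i) = 2.06/4.98 + 9.25/2.69 + 8.48/41.4 + 13.7/0.00513 = 2675 d.
K_eq = L / Σ(b_i/K_i) = 33.49 / 2675 = 0.01252 m/day.
Q = K_eq · A · (Δh/L) = 0.01252 × 1610 × (15.3/33.49) = 9.210 m³/day.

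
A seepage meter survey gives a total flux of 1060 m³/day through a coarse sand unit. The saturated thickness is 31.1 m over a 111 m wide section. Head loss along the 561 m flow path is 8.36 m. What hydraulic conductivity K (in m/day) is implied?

Cross-sectional area A = 111 × 31.1 = 3452 m².
Hydraulic gradient i = Δh / L = 8.36 / 561 = 0.01490.
From Q = K·A·i, K = Q / (A·i) = 1060 / (3452 × 0.01490) = 20.61 m/day.

20.6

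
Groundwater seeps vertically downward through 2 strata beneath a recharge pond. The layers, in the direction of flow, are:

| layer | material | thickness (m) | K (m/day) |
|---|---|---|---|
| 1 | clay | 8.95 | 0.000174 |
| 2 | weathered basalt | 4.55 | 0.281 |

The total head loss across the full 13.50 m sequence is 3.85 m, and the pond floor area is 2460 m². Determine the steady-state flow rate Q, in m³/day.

0.184

Flow is perpendicular to layering, so the layers act in series and the equivalent K is the thickness-weighted harmonic mean.
Total thickness L = 8.95 + 4.55 = 13.50 m.
Σ(b_i/K_i) = 8.95/0.000174 + 4.55/0.281 = 51453 d.
K_eq = L / Σ(b_i/K_i) = 13.50 / 51453 = 0.0002624 m/day.
Q = K_eq · A · (Δh/L) = 0.0002624 × 2460 × (3.85/13.50) = 0.1841 m³/day.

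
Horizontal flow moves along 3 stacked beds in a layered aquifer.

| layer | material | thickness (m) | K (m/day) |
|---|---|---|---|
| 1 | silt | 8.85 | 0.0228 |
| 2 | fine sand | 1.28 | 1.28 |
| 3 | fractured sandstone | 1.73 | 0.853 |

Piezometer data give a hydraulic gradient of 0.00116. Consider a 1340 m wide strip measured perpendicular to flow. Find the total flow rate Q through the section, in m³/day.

Flow is parallel to layering, so each bed carries its own Darcy discharge and the transmissivities add.
Σ(K_i·b_i) = 0.0228×8.85 + 1.28×1.28 + 0.853×1.73 = 3.316 m²/day.
Hydraulic gradient i = 0.00116.
Q = Σ(K_i·b_i) · W · i = 3.316 × 1340 × 0.001160 = 5.154 m³/day.

5.15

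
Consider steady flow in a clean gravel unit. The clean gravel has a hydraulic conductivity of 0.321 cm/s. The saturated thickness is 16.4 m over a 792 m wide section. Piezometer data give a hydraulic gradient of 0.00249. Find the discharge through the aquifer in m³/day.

Convert K: 0.321 cm/s × 864 = 277.3 m/day.
Cross-sectional area A = 792 × 16.4 = 12989 m².
Hydraulic gradient i = 0.00249.
Darcy's law: Q = K · A · i = 277.3 × 12989 × 0.002490 = 8970 m³/day.

8970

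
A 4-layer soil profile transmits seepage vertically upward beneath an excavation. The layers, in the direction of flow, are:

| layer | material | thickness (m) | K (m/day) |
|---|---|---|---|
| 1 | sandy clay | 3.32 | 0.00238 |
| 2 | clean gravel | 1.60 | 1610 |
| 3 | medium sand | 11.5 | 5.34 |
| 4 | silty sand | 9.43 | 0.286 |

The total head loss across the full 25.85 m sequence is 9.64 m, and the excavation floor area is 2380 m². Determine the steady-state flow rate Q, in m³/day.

Flow is perpendicular to layering, so the layers act in series and the equivalent K is the thickness-weighted harmonic mean.
Total thickness L = 3.32 + 1.60 + 11.5 + 9.43 = 25.85 m.
Σ(b_i/K_i) = 3.32/0.00238 + 1.60/1610 + 11.5/5.34 + 9.43/0.286 = 1430 d.
K_eq = L / Σ(b_i/K_i) = 25.85 / 1430 = 0.01808 m/day.
Q = K_eq · A · (Δh/L) = 0.01808 × 2380 × (9.64/25.85) = 16.04 m³/day.

16.0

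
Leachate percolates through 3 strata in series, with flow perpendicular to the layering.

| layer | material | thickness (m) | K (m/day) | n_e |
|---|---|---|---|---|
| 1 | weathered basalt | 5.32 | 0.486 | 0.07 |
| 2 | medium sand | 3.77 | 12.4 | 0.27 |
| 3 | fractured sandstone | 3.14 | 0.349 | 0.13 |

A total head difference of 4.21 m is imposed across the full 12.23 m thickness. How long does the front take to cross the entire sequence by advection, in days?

8.65

With flow normal to the layers, continuity requires the same specific discharge q through every layer.
Σ(b_i/K_i) = 5.32/0.486 + 3.77/12.4 + 3.14/0.349 = 20.25 d.
q = Δh / Σ(b_i/K_i) = 4.21 / 20.25 = 0.2079 m/day.
In each layer the seepage velocity is v_i = q/n_i, so the layer transit time is t_i = b_i·n_i / q:
  layer 1 (weathered basalt): t_1 = 5.32 × 0.07 / 0.2079 = 1.791 d
  layer 2 (medium sand): t_2 = 3.77 × 0.27 / 0.2079 = 4.896 d
  layer 3 (fractured sandstone): t_3 = 3.14 × 0.13 / 0.2079 = 1.963 d
Total t = Σ t_i = 8.650 days.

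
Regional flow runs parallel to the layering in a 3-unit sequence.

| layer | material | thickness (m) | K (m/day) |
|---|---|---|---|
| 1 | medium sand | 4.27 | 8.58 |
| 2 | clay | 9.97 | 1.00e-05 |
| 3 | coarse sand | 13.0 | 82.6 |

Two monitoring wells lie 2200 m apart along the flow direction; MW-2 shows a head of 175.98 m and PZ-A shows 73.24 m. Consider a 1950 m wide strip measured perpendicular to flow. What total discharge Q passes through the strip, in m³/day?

Flow is parallel to layering, so each bed carries its own Darcy discharge and the transmissivities add.
Σ(K_i·b_i) = 8.58×4.27 + 1.00e-05×9.97 + 82.6×13.0 = 1110 m²/day.
Hydraulic gradient i = (175.98 − 73.24) / 2200 = 102.74 / 2200 = 0.04670.
Q = Σ(K_i·b_i) · W · i = 1110 × 1950 × 0.04670 = 1.011e+05 m³/day.

101000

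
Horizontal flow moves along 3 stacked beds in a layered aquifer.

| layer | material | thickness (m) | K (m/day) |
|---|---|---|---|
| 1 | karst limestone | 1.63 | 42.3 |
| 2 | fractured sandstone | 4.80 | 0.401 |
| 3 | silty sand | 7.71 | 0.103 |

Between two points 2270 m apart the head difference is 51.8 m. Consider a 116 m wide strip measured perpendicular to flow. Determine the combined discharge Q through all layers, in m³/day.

190

Flow is parallel to layering, so each bed carries its own Darcy discharge and the transmissivities add.
Σ(K_i·b_i) = 42.3×1.63 + 0.401×4.80 + 0.103×7.71 = 71.67 m²/day.
Hydraulic gradient i = Δh / L = 51.8 / 2270 = 0.02282.
Q = Σ(K_i·b_i) · W · i = 71.67 × 116 × 0.02282 = 189.7 m³/day.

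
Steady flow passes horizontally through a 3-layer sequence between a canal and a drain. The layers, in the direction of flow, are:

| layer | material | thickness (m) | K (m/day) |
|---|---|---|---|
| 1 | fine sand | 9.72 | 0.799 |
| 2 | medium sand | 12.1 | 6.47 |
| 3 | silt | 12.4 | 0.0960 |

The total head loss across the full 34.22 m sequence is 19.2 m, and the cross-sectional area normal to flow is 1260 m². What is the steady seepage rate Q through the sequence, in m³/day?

Flow is perpendicular to layering, so the layers act in series and the equivalent K is the thickness-weighted harmonic mean.
Total thickness L = 9.72 + 12.1 + 12.4 = 34.22 m.
Σ(b_i/K_i) = 9.72/0.799 + 12.1/6.47 + 12.4/0.0960 = 143.2 d.
K_eq = L / Σ(b_i/K_i) = 34.22 / 143.2 = 0.2390 m/day.
Q = K_eq · A · (Δh/L) = 0.2390 × 1260 × (19.2/34.22) = 168.9 m³/day.

169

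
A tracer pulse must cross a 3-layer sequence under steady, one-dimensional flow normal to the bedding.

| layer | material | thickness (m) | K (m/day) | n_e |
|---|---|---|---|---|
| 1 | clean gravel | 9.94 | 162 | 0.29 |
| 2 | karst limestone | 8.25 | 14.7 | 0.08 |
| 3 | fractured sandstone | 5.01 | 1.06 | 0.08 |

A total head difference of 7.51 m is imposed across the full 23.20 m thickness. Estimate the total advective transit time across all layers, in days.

With flow normal to the layers, continuity requires the same specific discharge q through every layer.
Σ(b_i/K_i) = 9.94/162 + 8.25/14.7 + 5.01/1.06 = 5.349 d.
q = Δh / Σ(b_i/K_i) = 7.51 / 5.349 = 1.404 m/day.
In each layer the seepage velocity is v_i = q/n_i, so the layer transit time is t_i = b_i·n_i / q:
  layer 1 (clean gravel): t_1 = 9.94 × 0.29 / 1.404 = 2.053 d
  layer 2 (karst limestone): t_2 = 8.25 × 0.08 / 1.404 = 0.4701 d
  layer 3 (fractured sandstone): t_3 = 5.01 × 0.08 / 1.404 = 0.2855 d
Total t = Σ t_i = 2.809 days.

2.81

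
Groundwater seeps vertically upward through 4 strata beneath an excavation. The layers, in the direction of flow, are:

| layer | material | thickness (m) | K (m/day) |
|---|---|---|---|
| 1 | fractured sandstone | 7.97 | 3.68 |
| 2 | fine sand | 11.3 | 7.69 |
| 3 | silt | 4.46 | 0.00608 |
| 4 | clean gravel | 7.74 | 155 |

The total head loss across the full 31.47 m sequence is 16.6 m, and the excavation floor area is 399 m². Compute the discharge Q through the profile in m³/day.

Flow is perpendicular to layering, so the layers act in series and the equivalent K is the thickness-weighted harmonic mean.
Total thickness L = 7.97 + 11.3 + 4.46 + 7.74 = 31.47 m.
Σ(b_i/K_i) = 7.97/3.68 + 11.3/7.69 + 4.46/0.00608 + 7.74/155 = 737.2 d.
K_eq = L / Σ(b_i/K_i) = 31.47 / 737.2 = 0.04269 m/day.
Q = K_eq · A · (Δh/L) = 0.04269 × 399 × (16.6/31.47) = 8.984 m³/day.

8.98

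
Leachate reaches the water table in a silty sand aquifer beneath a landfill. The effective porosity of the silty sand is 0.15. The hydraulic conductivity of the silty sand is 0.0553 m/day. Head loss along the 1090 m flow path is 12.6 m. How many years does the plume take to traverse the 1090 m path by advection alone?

700

Hydraulic gradient i = Δh / L = 12.6 / 1090 = 0.01156.
Darcy flux q = K · i = 0.05530 × 0.01156 = 0.0006392 m/day.
Seepage velocity v = q / n_e = 0.0006392 / 0.15 = 0.004262 m/day.
Travel time t = L / v = 1090 / 0.004262 = 2.558e+05 days = 700.3 years.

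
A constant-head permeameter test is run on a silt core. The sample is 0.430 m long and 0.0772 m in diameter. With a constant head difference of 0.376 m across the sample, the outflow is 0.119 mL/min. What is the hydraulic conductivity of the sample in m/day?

0.0419

Cross-sectional area A = π·(d/2)² = π × (0.0772/2)² = 0.004681 m².
Convert discharge: 0.119 mL/min = 1.983e-09 m³/s.
Darcy's law rearranged: K = Q·L / (A·Δh) = 1.983e-09 × 0.430 / (0.004681 × 0.376) = 4.846e-07 m/s = 0.04187 m/day.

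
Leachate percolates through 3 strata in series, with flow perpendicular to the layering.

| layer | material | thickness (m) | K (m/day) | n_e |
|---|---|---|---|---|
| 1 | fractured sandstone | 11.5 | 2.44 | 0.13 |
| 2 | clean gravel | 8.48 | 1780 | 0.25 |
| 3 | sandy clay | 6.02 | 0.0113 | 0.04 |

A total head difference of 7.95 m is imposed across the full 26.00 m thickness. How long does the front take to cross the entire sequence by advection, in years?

With flow normal to the layers, continuity requires the same specific discharge q through every layer.
Σ(b_i/K_i) = 11.5/2.44 + 8.48/1780 + 6.02/0.0113 = 537.5 d.
q = Δh / Σ(b_i/K_i) = 7.95 / 537.5 = 0.01479 m/day.
In each layer the seepage velocity is v_i = q/n_i, so the layer transit time is t_i = b_i·n_i / q:
  layer 1 (fractured sandstone): t_1 = 11.5 × 0.13 / 0.01479 = 101.1 d
  layer 2 (clean gravel): t_2 = 8.48 × 0.25 / 0.01479 = 143.3 d
  layer 3 (sandy clay): t_3 = 6.02 × 0.04 / 0.01479 = 16.28 d
Total t = Σ t_i = 260.7 days = 0.7137 years.

0.714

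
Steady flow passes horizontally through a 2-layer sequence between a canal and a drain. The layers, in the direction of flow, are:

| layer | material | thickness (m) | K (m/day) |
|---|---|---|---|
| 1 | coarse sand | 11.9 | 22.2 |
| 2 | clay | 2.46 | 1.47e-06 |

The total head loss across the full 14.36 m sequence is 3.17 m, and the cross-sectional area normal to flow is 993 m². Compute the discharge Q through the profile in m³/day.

0.00188

Flow is perpendicular to layering, so the layers act in series and the equivalent K is the thickness-weighted harmonic mean.
Total thickness L = 11.9 + 2.46 = 14.36 m.
Σ(b_i/K_i) = 11.9/22.2 + 2.46/1.47e-06 = 1.673e+06 d.
K_eq = L / Σ(b_i/K_i) = 14.36 / 1.673e+06 = 8.581e-06 m/day.
Q = K_eq · A · (Δh/L) = 8.581e-06 × 993 × (3.17/14.36) = 0.001881 m³/day.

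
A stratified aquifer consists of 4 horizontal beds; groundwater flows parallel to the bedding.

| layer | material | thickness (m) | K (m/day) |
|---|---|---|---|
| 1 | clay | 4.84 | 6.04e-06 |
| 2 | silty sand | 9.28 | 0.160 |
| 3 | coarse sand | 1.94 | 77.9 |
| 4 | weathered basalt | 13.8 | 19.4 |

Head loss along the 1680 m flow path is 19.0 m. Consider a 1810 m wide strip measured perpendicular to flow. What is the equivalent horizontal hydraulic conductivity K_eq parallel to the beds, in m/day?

14.1

Flow is parallel to layering, so each bed carries its own Darcy discharge and the transmissivities add.
Σ(K_i·b_i) = 6.04e-06×4.84 + 0.160×9.28 + 77.9×1.94 + 19.4×13.8 = 420.3 m²/day.
Total thickness b = 29.86 m, so K_eq = Σ(K_i·b_i)/b = 14.08 m/day.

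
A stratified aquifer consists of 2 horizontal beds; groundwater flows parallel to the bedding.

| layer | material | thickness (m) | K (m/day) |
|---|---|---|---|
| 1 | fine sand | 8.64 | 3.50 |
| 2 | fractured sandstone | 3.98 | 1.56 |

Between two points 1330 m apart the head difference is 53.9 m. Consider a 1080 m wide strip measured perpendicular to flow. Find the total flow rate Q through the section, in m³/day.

Flow is parallel to layering, so each bed carries its own Darcy discharge and the transmissivities add.
Σ(K_i·b_i) = 3.50×8.64 + 1.56×3.98 = 36.45 m²/day.
Hydraulic gradient i = Δh / L = 53.9 / 1330 = 0.04053.
Q = Σ(K_i·b_i) · W · i = 36.45 × 1080 × 0.04053 = 1595 m³/day.

1600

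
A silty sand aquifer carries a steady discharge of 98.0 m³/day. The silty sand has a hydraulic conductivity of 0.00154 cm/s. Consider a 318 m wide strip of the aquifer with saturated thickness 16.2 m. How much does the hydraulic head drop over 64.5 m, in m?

0.922

Convert K: 0.00154 cm/s × 864 = 1.331 m/day.
Cross-sectional area A = 318 × 16.2 = 5152 m².
From Q = K·A·i, i = Q / (K·A) = 98.0 / (1.331 × 5152) = 0.01430.
Head loss Δh = i · L = 0.01430 × 64.5 = 0.9222 m.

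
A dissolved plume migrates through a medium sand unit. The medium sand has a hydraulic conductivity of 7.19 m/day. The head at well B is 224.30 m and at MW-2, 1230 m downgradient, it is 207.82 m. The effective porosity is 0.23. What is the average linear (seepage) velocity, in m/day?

0.419

Hydraulic gradient i = (224.30 − 207.82) / 1230 = 16.48 / 1230 = 0.01340.
Darcy flux q = K · i = 7.190 × 0.01340 = 0.09633 m/day.
Seepage velocity v = q / n_e = 0.09633 / 0.23 = 0.4188 m/day.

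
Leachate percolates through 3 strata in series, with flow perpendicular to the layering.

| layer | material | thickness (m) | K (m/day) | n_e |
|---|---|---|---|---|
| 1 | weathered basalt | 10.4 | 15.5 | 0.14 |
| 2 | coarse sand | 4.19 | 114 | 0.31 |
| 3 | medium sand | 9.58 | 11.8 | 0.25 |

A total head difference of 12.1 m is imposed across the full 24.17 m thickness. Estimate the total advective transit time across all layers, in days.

With flow normal to the layers, continuity requires the same specific discharge q through every layer.
Σ(b_i/K_i) = 10.4/15.5 + 4.19/114 + 9.58/11.8 = 1.520 d.
q = Δh / Σ(b_i/K_i) = 12.1 / 1.520 = 7.963 m/day.
In each layer the seepage velocity is v_i = q/n_i, so the layer transit time is t_i = b_i·n_i / q:
  layer 1 (weathered basalt): t_1 = 10.4 × 0.14 / 7.963 = 0.1829 d
  layer 2 (coarse sand): t_2 = 4.19 × 0.31 / 7.963 = 0.1631 d
  layer 3 (medium sand): t_3 = 9.58 × 0.25 / 7.963 = 0.3008 d
Total t = Σ t_i = 0.6468 days.

0.647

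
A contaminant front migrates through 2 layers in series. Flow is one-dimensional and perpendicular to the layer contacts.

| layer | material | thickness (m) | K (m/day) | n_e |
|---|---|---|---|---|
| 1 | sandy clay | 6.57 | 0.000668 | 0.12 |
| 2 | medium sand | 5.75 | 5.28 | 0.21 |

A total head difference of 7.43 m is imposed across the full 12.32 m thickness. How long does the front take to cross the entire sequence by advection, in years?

7.23

With flow normal to the layers, continuity requires the same specific discharge q through every layer.
Σ(b_i/K_i) = 6.57/0.000668 + 5.75/5.28 = 9836 d.
q = Δh / Σ(b_i/K_i) = 7.43 / 9836 = 0.0007554 m/day.
In each layer the seepage velocity is v_i = q/n_i, so the layer transit time is t_i = b_i·n_i / q:
  layer 1 (sandy clay): t_1 = 6.57 × 0.12 / 0.0007554 = 1044 d
  layer 2 (medium sand): t_2 = 5.75 × 0.21 / 0.0007554 = 1599 d
Total t = Σ t_i = 2642 days = 7.234 years.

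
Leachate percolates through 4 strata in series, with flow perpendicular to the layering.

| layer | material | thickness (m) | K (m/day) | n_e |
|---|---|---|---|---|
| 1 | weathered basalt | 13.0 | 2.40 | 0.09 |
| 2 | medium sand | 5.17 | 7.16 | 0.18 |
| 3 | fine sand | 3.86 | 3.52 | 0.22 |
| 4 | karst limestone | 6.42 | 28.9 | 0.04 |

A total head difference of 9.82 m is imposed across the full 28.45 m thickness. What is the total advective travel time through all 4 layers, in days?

2.44

With flow normal to the layers, continuity requires the same specific discharge q through every layer.
Σ(b_i/K_i) = 13.0/2.40 + 5.17/7.16 + 3.86/3.52 + 6.42/28.9 = 7.457 d.
q = Δh / Σ(b_i/K_i) = 9.82 / 7.457 = 1.317 m/day.
In each layer the seepage velocity is v_i = q/n_i, so the layer transit time is t_i = b_i·n_i / q:
  layer 1 (weathered basalt): t_1 = 13.0 × 0.09 / 1.317 = 0.8885 d
  layer 2 (medium sand): t_2 = 5.17 × 0.18 / 1.317 = 0.7067 d
  layer 3 (fine sand): t_3 = 3.86 × 0.22 / 1.317 = 0.6449 d
  layer 4 (karst limestone): t_4 = 6.42 × 0.04 / 1.317 = 0.1950 d
Total t = Σ t_i = 2.435 days.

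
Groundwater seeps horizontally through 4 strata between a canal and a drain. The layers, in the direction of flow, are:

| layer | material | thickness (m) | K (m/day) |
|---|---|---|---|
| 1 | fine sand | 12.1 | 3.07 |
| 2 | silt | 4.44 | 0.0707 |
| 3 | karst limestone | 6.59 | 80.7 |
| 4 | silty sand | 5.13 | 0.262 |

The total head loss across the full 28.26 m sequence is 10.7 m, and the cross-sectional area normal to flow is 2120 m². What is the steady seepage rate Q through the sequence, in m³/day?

263

Flow is perpendicular to layering, so the layers act in series and the equivalent K is the thickness-weighted harmonic mean.
Total thickness L = 12.1 + 4.44 + 6.59 + 5.13 = 28.26 m.
Σ(b_i/K_i) = 12.1/3.07 + 4.44/0.0707 + 6.59/80.7 + 5.13/0.262 = 86.40 d.
K_eq = L / Σ(b_i/K_i) = 28.26 / 86.40 = 0.3271 m/day.
Q = K_eq · A · (Δh/L) = 0.3271 × 2120 × (10.7/28.26) = 262.5 m³/day.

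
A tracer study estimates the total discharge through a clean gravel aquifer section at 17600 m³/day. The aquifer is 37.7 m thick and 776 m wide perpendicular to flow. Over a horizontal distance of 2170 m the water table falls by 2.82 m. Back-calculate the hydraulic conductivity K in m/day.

463

Cross-sectional area A = 776 × 37.7 = 29255 m².
Hydraulic gradient i = Δh / L = 2.82 / 2170 = 0.001300.
From Q = K·A·i, K = Q / (A·i) = 17600 / (29255 × 0.001300) = 462.9 m/day.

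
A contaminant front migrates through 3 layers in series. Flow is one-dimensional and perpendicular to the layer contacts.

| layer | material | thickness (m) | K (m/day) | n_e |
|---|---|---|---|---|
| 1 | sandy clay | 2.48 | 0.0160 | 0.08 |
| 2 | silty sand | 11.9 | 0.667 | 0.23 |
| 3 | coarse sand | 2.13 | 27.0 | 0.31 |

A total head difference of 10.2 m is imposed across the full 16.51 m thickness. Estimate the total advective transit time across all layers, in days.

With flow normal to the layers, continuity requires the same specific discharge q through every layer.
Σ(b_i/K_i) = 2.48/0.0160 + 11.9/0.667 + 2.13/27.0 = 172.9 d.
q = Δh / Σ(b_i/K_i) = 10.2 / 172.9 = 0.05899 m/day.
In each layer the seepage velocity is v_i = q/n_i, so the layer transit time is t_i = b_i·n_i / q:
  layer 1 (sandy clay): t_1 = 2.48 × 0.08 / 0.05899 = 3.363 d
  layer 2 (silty sand): t_2 = 11.9 × 0.23 / 0.05899 = 46.40 d
  layer 3 (coarse sand): t_3 = 2.13 × 0.31 / 0.05899 = 11.19 d
Total t = Σ t_i = 60.96 days.

61.0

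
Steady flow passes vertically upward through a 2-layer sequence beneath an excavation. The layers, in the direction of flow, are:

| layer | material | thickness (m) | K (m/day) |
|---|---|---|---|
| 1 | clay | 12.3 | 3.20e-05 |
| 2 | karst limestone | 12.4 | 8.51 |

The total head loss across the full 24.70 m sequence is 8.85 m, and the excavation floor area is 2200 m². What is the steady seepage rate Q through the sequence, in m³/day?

0.0507

Flow is perpendicular to layering, so the layers act in series and the equivalent K is the thickness-weighted harmonic mean.
Total thickness L = 12.3 + 12.4 = 24.70 m.
Σ(b_i/K_i) = 12.3/3.20e-05 + 12.4/8.51 = 3.844e+05 d.
K_eq = L / Σ(b_i/K_i) = 24.70 / 3.844e+05 = 6.426e-05 m/day.
Q = K_eq · A · (Δh/L) = 6.426e-05 × 2200 × (8.85/24.70) = 0.05065 m³/day.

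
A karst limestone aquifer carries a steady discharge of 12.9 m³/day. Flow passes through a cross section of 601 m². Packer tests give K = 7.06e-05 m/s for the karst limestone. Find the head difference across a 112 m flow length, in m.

Convert K: 7.06e-05 m/s × 86400 = 6.100 m/day.
From Q = K·A·i, i = Q / (K·A) = 12.9 / (6.100 × 601.0) = 0.003519.
Head loss Δh = i · L = 0.003519 × 112 = 0.3941 m.

0.394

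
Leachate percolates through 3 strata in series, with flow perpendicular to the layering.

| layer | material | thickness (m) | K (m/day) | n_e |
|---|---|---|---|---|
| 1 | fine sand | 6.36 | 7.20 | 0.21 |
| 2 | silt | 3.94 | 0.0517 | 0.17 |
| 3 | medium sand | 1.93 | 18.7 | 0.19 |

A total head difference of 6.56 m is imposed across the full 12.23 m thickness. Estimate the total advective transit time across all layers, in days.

27.9

With flow normal to the layers, continuity requires the same specific discharge q through every layer.
Σ(b_i/K_i) = 6.36/7.20 + 3.94/0.0517 + 1.93/18.7 = 77.20 d.
q = Δh / Σ(b_i/K_i) = 6.56 / 77.20 = 0.08498 m/day.
In each layer the seepage velocity is v_i = q/n_i, so the layer transit time is t_i = b_i·n_i / q:
  layer 1 (fine sand): t_1 = 6.36 × 0.21 / 0.08498 = 15.72 d
  layer 2 (silt): t_2 = 3.94 × 0.17 / 0.08498 = 7.882 d
  layer 3 (medium sand): t_3 = 1.93 × 0.19 / 0.08498 = 4.315 d
Total t = Σ t_i = 27.91 days.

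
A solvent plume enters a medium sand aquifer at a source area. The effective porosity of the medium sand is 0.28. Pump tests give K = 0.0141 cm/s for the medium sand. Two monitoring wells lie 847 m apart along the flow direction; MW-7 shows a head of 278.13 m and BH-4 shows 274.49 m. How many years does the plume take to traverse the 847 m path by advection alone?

12.4

Convert K: 0.0141 cm/s × 864 = 12.18 m/day.
Hydraulic gradient i = (278.13 − 274.49) / 847 = 3.64 / 847 = 0.004298.
Darcy flux q = K · i = 12.18 × 0.004298 = 0.05235 m/day.
Seepage velocity v = q / n_e = 0.05235 / 0.28 = 0.1870 m/day.
Travel time t = L / v = 847 / 0.1870 = 4530 days = 12.40 years.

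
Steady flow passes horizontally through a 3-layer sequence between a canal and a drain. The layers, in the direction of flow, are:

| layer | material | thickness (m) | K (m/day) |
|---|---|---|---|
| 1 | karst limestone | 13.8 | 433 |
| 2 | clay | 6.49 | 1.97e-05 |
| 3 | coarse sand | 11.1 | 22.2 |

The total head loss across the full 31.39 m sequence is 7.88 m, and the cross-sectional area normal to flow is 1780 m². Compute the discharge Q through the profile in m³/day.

0.0426

Flow is perpendicular to layering, so the layers act in series and the equivalent K is the thickness-weighted harmonic mean.
Total thickness L = 13.8 + 6.49 + 11.1 = 31.39 m.
Σ(b_i/K_i) = 13.8/433 + 6.49/1.97e-05 + 11.1/22.2 = 3.294e+05 d.
K_eq = L / Σ(b_i/K_i) = 31.39 / 3.294e+05 = 9.528e-05 m/day.
Q = K_eq · A · (Δh/L) = 9.528e-05 × 1780 × (7.88/31.39) = 0.04258 m³/day.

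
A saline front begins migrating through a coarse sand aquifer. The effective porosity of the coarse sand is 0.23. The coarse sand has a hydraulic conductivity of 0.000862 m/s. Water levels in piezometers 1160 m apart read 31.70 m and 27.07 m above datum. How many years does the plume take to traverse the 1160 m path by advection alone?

Convert K: 0.000862 m/s × 86400 = 74.48 m/day.
Hydraulic gradient i = (31.70 − 27.07) / 1160 = 4.63 / 1160 = 0.003991.
Darcy flux q = K · i = 74.48 × 0.003991 = 0.2973 m/day.
Seepage velocity v = q / n_e = 0.2973 / 0.23 = 1.292 m/day.
Travel time t = L / v = 1160 / 1.292 = 897.5 days = 2.457 years.

2.46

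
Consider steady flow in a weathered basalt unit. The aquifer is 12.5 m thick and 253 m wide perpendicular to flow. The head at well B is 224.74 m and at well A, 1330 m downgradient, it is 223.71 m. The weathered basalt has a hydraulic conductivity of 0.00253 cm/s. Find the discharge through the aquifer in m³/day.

Convert K: 0.00253 cm/s × 864 = 2.186 m/day.
Cross-sectional area A = 253 × 12.5 = 3162 m².
Hydraulic gradient i = (224.74 − 223.71) / 1330 = 1.03 / 1330 = 0.0007744.
Darcy's law: Q = K · A · i = 2.186 × 3162 × 0.0007744 = 5.354 m³/day.

5.35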